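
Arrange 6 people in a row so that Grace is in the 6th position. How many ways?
Fix one position: (6-1)! = 120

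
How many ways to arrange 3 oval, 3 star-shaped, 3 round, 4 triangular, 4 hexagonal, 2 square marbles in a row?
19! / (3! × 3! × 3! × 4! × 4! × 2!) = 488864376000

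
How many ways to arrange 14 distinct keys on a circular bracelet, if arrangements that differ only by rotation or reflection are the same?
(14-1)!/2 = 6227020800/2 = 3113510400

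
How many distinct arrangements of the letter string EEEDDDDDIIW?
11! / (5! × 2! × 3! × 1!) = 27720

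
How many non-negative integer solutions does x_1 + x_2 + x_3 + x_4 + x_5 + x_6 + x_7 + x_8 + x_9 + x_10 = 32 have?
C(32+10-1, 10-1) = C(41, 9) = 350343565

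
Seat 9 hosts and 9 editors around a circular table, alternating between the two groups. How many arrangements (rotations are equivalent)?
Fix one of the hosts: (9-1)! ways for the remaining hosts, × 9! ways for the editors = 40320 × 362880 = 14631321600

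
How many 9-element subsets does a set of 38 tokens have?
C(38,9) = 38!/(9!×29!) = 163011640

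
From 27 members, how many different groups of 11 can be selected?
C(27,11) = 27!/(11!×16!) = 13037895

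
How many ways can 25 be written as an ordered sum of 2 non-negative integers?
C(25+2-1, 2-1) = C(26, 1) = 26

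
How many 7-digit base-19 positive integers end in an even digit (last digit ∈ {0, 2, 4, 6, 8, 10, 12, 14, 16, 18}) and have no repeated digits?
Last∈{0,2,4,6,8,10,12,14,16,18}. Last=0: 13366080. Last nonzero: 9×17×P(17,5) = 113611680. Total = 126977760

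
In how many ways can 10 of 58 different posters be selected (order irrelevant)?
C(58,10) = 58!/(10!×48!) = 52179482355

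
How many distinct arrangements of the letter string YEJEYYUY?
8! / (1! × 2! × 1! × 4!) = 840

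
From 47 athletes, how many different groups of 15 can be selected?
C(47,15) = 47!/(15!×32!) = 751616304549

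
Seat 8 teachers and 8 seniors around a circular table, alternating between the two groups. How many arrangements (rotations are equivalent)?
Fix one of the teachers: (8-1)! ways for the remaining teachers, × 8! ways for the seniors = 5040 × 40320 = 203212800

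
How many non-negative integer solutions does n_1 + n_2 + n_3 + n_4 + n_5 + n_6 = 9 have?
C(9+6-1, 6-1) = C(14, 5) = 2002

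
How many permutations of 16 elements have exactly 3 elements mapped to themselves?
Choose the 3 fixed points C(16,3) = 560, derange the rest: !13 = Σ_{j=0}^{13} (-1)^j·13!/j! = 6227020800 - 6227020800 + 3113510400 - 1037836800 + 259459200 - 51891840 + 8648640 - 1235520 + 154440 - 17160 + 1716 - 156 + 13 - 1 = 2290792932. Product = 560 × 2290792932 = 1282844041920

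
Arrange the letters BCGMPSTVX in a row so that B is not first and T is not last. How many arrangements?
By inclusion-exclusion: 9! - 2×(9-1)! + (9-2)! = 362880 - 80640 + 5040 = 287280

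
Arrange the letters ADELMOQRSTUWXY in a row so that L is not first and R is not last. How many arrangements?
By inclusion-exclusion: 14! - 2×(14-1)! + (14-2)! = 87178291200 - 12454041600 + 479001600 = 75203251200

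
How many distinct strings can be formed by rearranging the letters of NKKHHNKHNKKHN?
13! / (4! × 5! × 4!) = 90090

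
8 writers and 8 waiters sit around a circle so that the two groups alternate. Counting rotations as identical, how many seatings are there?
Fix one of the writers: (8-1)! ways for the remaining writers, × 8! ways for the waiters = 5040 × 40320 = 203212800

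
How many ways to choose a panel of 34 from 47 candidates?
C(47,34) = 47!/(34!×13!) = 140676848445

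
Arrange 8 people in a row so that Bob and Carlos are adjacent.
Treat as block: (8-1)! × 2! = 5040 × 2 = 10080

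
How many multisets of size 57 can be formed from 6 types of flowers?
C(57+6-1, 6-1) = C(62, 5) = 6471002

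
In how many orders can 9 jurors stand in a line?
9! = 362880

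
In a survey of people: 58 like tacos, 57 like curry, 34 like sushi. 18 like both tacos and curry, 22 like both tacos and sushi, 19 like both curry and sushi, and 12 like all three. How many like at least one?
|A∪B∪C| = 58+57+34-18-22-19+12 = 102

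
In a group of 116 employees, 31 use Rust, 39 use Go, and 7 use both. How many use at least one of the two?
|A∪B| = |A| + |B| - |A∩B| = 31 + 39 - 7 = 63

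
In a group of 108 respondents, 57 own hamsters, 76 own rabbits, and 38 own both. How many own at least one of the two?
|A∪B| = |A| + |B| - |A∩B| = 57 + 76 - 38 = 95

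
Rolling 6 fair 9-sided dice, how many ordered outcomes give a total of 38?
Coefficient of x^38 in (x + x² + ... + x^9)^6. By inclusion-exclusion on dice exceeding 9: Σ_j (-1)^j C(6,j)·C(38-1-9j, 5) = C(6,0)·C(37,5) - C(6,1)·C(28,5) + C(6,2)·C(19,5) - C(6,3)·C(10,5) = 1·435897 - 6·98280 + 15·11628 - 20·252 = 15597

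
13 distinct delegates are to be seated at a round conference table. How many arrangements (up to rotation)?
Circular: fix one position, arrange the rest. (13-1)! = 479001600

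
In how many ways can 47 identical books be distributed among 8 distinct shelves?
C(47+8-1, 8-1) = C(54, 7) = 177100560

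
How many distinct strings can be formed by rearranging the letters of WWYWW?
5! / (1! × 4!) = 5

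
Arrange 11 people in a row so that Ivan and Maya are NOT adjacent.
Total - adjacent = 11! - (11-1)!×2 = 39916800 - 7257600 = 32659200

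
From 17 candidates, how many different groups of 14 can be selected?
C(17,14) = 17!/(14!×3!) = 680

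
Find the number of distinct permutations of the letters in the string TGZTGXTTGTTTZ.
13! / (1! × 3! × 7! × 2!) = 102960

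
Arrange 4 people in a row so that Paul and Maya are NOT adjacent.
Total - adjacent = 4! - (4-1)!×2 = 24 - 12 = 12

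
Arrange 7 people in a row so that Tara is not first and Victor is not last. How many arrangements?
By inclusion-exclusion: 7! - 2×(7-1)! + (7-2)! = 5040 - 1440 + 120 = 3720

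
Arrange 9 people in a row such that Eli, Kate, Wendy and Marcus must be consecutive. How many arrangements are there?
Treat the 4 as one block: (9-4+1)! × 4! = 720 × 24 = 17280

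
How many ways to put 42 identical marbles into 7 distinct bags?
C(42+7-1, 7-1) = C(48, 6) = 12271512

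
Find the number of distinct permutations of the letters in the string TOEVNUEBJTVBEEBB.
16! / (1! × 4! × 4! × 1! × 1! × 1! × 2! × 2!) = 9081072000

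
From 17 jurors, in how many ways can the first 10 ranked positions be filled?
P(17,10) = 17!/(17-10)! = 70572902400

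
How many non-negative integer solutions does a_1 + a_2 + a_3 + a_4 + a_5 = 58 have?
C(58+5-1, 5-1) = C(62, 4) = 557845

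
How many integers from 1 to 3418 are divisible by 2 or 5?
⌊3418/2⌋ + ⌊3418/5⌋ - ⌊3418/10⌋ = 1709 + 683 - 341 = 2051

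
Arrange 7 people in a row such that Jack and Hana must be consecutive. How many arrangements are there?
Treat the 2 as one block: (7-2+1)! × 2! = 720 × 2 = 1440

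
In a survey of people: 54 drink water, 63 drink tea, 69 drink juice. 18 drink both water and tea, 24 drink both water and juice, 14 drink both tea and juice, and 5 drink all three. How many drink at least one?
|A∪B∪C| = 54+63+69-18-24-14+5 = 135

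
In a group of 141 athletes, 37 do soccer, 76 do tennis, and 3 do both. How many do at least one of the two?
|A∪B| = |A| + |B| - |A∩B| = 37 + 76 - 3 = 110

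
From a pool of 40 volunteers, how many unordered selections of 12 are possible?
C(40,12) = 40!/(12!×28!) = 5586853480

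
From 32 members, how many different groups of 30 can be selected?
C(32,30) = 32!/(30!×2!) = 496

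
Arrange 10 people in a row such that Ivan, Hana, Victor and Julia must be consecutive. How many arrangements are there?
Treat the 4 as one block: (10-4+1)! × 4! = 5040 × 24 = 120960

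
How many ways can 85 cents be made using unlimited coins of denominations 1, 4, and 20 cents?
Coefficient of x^85 in 1/(1-x^1) · 1/(1-x^4) · 1/(1-x^20). Case on j = number of 20-cent coins (j = 0..4); remainder r = 85 - 20j is made from {1,4} in ⌊r/4⌋+1 ways. r = 85, 65, 45, 25, 5 → 22 + 17 + 12 + 7 + 2 = 60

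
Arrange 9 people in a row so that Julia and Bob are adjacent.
Treat as block: (9-1)! × 2! = 40320 × 2 = 80640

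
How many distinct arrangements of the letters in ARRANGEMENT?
11! / (2! × 2! × 2! × 1! × 2! × 1! × 1!) = 2494800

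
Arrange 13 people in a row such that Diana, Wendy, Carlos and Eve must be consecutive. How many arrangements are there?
Treat the 4 as one block: (13-4+1)! × 4! = 3628800 × 24 = 87091200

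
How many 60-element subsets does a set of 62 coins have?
C(62,60) = 62!/(60!×2!) = 1891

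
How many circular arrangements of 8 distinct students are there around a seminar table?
Circular: fix one position, arrange the rest. (8-1)! = 5040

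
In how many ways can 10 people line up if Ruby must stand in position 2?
Fix one position: (10-1)! = 362880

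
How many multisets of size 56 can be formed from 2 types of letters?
C(56+2-1, 2-1) = C(57, 1) = 57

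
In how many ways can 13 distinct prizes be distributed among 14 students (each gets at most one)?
P(14,13) = 14!/(14-13)! = 87178291200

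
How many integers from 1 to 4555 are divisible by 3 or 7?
⌊4555/3⌋ + ⌊4555/7⌋ - ⌊4555/21⌋ = 1518 + 650 - 216 = 1952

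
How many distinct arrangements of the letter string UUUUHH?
6! / (2! × 4!) = 15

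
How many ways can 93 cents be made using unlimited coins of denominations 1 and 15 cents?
Coefficient of x^93 in 1/(1-x^1) · 1/(1-x^15). Use j coins of 15 for j = 0..⌊93/15⌋ = 6, the rest in 1s: 6 + 1 = 7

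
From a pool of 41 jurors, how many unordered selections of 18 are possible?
C(41,18) = 41!/(18!×23!) = 202112640600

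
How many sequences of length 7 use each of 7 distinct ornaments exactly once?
7! = 5040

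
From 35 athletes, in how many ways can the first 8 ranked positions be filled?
P(35,8) = 35!/(35-8)! = 948964262400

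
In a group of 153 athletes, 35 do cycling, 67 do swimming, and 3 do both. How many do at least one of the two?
|A∪B| = |A| + |B| - |A∩B| = 35 + 67 - 3 = 99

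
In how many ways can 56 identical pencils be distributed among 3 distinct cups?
C(56+3-1, 3-1) = C(58, 2) = 1653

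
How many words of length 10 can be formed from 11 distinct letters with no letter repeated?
P(11,10) = 11!/(11-10)! = 39916800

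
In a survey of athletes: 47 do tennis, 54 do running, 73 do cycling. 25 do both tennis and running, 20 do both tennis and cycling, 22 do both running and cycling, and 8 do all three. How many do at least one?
|A∪B∪C| = 47+54+73-25-20-22+8 = 115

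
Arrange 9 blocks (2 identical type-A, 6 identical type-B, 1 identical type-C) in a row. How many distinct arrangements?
9! / (2! × 6! × 1!) = 252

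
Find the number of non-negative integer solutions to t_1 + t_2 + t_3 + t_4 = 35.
C(35+4-1, 4-1) = C(38, 3) = 8436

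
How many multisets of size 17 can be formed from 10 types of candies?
C(17+10-1, 10-1) = C(26, 9) = 3124550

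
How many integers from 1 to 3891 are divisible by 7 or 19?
⌊3891/7⌋ + ⌊3891/19⌋ - ⌊3891/133⌋ = 555 + 204 - 29 = 730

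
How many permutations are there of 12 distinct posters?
12! = 479001600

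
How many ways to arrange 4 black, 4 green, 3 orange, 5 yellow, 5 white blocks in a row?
21! / (4! × 4! × 3! × 5! × 5!) = 1026615189600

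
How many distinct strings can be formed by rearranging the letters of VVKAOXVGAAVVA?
13! / (4! × 1! × 1! × 5! × 1! × 1!) = 2162160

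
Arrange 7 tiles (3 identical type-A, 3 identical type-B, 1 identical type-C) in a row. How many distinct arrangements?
7! / (3! × 3! × 1!) = 140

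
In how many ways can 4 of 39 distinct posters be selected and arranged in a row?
P(39,4) = 39!/(39-4)! = 1974024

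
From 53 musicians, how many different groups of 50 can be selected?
C(53,50) = 53!/(50!×3!) = 23426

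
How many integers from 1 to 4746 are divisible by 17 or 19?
⌊4746/17⌋ + ⌊4746/19⌋ - ⌊4746/323⌋ = 279 + 249 - 14 = 514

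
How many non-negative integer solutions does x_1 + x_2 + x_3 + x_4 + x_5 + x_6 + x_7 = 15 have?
C(15+7-1, 7-1) = C(21, 6) = 54264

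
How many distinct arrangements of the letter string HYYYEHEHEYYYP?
13! / (1! × 3! × 6! × 3!) = 240240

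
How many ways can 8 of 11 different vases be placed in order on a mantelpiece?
P(11,8) = 11!/(11-8)! = 6652800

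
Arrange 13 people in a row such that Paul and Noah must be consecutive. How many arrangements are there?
Treat the 2 as one block: (13-2+1)! × 2! = 479001600 × 2 = 958003200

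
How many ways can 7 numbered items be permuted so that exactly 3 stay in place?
Choose the 3 fixed points C(7,3) = 35, derange the rest: !4 = Σ_{j=0}^{4} (-1)^j·4!/j! = 24 - 24 + 12 - 4 + 1 = 9. Product = 35 × 9 = 315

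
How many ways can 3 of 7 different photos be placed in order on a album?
P(7,3) = 7!/(7-3)! = 210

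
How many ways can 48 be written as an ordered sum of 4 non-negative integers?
C(48+4-1, 4-1) = C(51, 3) = 20825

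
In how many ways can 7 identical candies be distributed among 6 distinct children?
C(7+6-1, 6-1) = C(12, 5) = 792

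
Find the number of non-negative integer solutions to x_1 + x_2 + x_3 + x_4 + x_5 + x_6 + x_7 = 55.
C(55+7-1, 7-1) = C(61, 6) = 55525372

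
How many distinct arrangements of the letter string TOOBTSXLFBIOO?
13! / (4! × 1! × 1! × 1! × 1! × 2! × 2! × 1!) = 64864800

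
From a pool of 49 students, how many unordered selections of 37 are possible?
C(49,37) = 49!/(37!×12!) = 92263734836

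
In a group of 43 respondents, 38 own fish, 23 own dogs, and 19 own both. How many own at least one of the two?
|A∪B| = |A| + |B| - |A∩B| = 38 + 23 - 19 = 42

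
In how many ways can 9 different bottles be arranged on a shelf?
9! = 362880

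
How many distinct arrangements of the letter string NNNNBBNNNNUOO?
13! / (2! × 2! × 8! × 1!) = 38610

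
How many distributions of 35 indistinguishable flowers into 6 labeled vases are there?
C(35+6-1, 6-1) = C(40, 5) = 658008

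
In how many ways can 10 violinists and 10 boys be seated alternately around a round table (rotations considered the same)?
Fix one of the violinists: (10-1)! ways for the remaining violinists, × 10! ways for the boys = 362880 × 3628800 = 1316818944000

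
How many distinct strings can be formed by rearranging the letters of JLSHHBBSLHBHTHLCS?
17! / (3! × 1! × 5! × 1! × 3! × 3! × 1!) = 13722508800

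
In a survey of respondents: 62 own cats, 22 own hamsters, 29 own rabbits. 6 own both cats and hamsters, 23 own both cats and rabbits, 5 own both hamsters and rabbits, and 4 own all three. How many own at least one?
|A∪B∪C| = 62+22+29-6-23-5+4 = 83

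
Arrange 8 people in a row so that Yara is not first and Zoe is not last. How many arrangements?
By inclusion-exclusion: 8! - 2×(8-1)! + (8-2)! = 40320 - 10080 + 720 = 30960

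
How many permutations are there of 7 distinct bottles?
7! = 5040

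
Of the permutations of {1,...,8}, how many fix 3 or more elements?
Exactly j fixed points: C(8,j)·!(8-j); sum over j ≥ 3 (derangement numbers via !m = (m-1)·(!(m-1) + !(m-2)): !0..!5 = 1, 0, 1, 2, 9, 44). Σ_{j=3}^{8} C(8,j)·!(8-j) = C(8,3)·!5 + C(8,4)·!4 + C(8,5)·!3 + C(8,6)·!2 + C(8,7)·!1 + C(8,8)·!0 = 56·44 + 70·9 + 56·2 + 28·1 + 8·0 + 1·1 = 3235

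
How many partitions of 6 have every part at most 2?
Let r_j(i) = number of partitions of i into parts ≤ j, for i = 0..6. r_1(i) = 1 for all i; r_j(i) = r_{j-1}(i) + r_j(i-j). Rows j = 2..2: ≤2: 1 1 2 2 3 3 4. r_2(6) = 4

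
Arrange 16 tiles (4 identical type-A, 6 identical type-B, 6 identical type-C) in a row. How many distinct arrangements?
16! / (4! × 6! × 6!) = 1681680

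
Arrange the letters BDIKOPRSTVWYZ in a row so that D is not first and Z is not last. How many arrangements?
By inclusion-exclusion: 13! - 2×(13-1)! + (13-2)! = 6227020800 - 958003200 + 39916800 = 5308934400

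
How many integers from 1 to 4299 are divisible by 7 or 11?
⌊4299/7⌋ + ⌊4299/11⌋ - ⌊4299/77⌋ = 614 + 390 - 55 = 949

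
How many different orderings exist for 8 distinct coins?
8! = 40320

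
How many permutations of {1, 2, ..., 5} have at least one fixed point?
Complement of the derangements. !5 = Σ_{j=0}^{5} (-1)^j·5!/j! = 120 - 120 + 60 - 20 + 5 - 1 = 44. 5! - !5 = 120 - 44 = 76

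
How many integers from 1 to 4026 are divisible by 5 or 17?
⌊4026/5⌋ + ⌊4026/17⌋ - ⌊4026/85⌋ = 805 + 236 - 47 = 994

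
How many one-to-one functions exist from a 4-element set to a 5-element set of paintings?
P(5,4) = 5!/(5-4)! = 120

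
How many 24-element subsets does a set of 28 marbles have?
C(28,24) = 28!/(24!×4!) = 20475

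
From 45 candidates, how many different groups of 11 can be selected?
C(45,11) = 45!/(11!×34!) = 10150595910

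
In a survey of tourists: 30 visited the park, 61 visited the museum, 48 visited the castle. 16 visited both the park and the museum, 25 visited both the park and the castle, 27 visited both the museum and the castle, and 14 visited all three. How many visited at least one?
|A∪B∪C| = 30+61+48-16-25-27+14 = 85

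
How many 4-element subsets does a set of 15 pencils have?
C(15,4) = 15!/(4!×11!) = 1365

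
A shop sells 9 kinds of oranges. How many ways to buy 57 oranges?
C(57+9-1, 9-1) = C(65, 8) = 5047381560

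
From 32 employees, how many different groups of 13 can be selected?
C(32,13) = 32!/(13!×19!) = 347373600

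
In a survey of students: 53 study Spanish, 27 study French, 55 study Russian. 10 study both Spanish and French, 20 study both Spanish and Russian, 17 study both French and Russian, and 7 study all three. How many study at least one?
|A∪B∪C| = 53+27+55-10-20-17+7 = 95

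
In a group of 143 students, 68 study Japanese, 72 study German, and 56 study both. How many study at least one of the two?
|A∪B| = |A| + |B| - |A∩B| = 68 + 72 - 56 = 84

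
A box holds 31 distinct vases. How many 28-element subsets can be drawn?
C(31,28) = 31!/(28!×3!) = 4495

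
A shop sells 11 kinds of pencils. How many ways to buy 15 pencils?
C(15+11-1, 11-1) = C(25, 10) = 3268760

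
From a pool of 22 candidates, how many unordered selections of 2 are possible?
C(22,2) = 22!/(2!×20!) = 231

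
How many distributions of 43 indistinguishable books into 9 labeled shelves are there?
C(43+9-1, 9-1) = C(51, 8) = 636763050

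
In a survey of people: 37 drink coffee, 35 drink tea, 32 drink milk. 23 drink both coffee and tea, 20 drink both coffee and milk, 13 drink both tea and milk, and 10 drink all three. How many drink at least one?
|A∪B∪C| = 37+35+32-23-20-13+10 = 58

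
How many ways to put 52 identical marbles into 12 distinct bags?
C(52+12-1, 12-1) = C(63, 11) = 615790256823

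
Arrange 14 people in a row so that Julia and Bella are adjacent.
Treat as block: (14-1)! × 2! = 6227020800 × 2 = 12454041600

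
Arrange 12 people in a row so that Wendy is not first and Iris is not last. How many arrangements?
By inclusion-exclusion: 12! - 2×(12-1)! + (12-2)! = 479001600 - 79833600 + 3628800 = 402796800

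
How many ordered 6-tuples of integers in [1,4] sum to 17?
Coefficient of x^17 in (x + x² + ... + x^4)^6. By inclusion-exclusion on dice exceeding 4: Σ_j (-1)^j C(6,j)·C(17-1-4j, 5) = C(6,0)·C(16,5) - C(6,1)·C(12,5) + C(6,2)·C(8,5) = 1·4368 - 6·792 + 15·56 = 456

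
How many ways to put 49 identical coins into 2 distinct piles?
C(49+2-1, 2-1) = C(50, 1) = 50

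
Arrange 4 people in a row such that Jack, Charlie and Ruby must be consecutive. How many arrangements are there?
Treat the 3 as one block: (4-3+1)! × 3! = 2 × 6 = 12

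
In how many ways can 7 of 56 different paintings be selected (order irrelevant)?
C(56,7) = 56!/(7!×49!) = 231917400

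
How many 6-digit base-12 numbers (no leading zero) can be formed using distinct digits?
First digit: 11 choices (nonzero). Then descending: 11 × 11 × 10 × 9 × 8 × 7 = 609840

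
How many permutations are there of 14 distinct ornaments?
14! = 87178291200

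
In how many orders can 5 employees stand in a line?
5! = 120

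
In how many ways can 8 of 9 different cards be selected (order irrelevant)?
C(9,8) = 9!/(8!×1!) = 9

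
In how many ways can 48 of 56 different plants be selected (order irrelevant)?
C(56,48) = 56!/(48!×8!) = 1420494075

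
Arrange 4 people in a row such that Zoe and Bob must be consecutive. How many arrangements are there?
Treat the 2 as one block: (4-2+1)! × 2! = 6 × 2 = 12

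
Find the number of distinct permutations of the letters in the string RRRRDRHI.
8! / (5! × 1! × 1! × 1!) = 336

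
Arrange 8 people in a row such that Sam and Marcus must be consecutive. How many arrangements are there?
Treat the 2 as one block: (8-2+1)! × 2! = 5040 × 2 = 10080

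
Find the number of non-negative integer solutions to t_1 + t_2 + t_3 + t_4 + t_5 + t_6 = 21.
C(21+6-1, 6-1) = C(26, 5) = 65780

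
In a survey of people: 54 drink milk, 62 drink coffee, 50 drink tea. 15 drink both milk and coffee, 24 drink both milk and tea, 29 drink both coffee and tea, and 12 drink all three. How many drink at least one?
|A∪B∪C| = 54+62+50-15-24-29+12 = 110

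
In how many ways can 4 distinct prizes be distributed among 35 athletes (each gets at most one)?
P(35,4) = 35!/(35-4)! = 1256640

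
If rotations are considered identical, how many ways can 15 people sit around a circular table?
Circular: fix one position, arrange the rest. (15-1)! = 87178291200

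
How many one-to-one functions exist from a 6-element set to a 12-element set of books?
P(12,6) = 12!/(12-6)! = 665280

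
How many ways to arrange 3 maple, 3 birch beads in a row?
6! / (3! × 3!) = 20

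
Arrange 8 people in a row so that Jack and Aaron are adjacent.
Treat as block: (8-1)! × 2! = 5040 × 2 = 10080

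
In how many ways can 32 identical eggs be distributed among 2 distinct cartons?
C(32+2-1, 2-1) = C(33, 1) = 33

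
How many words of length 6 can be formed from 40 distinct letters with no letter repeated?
P(40,6) = 40!/(40-6)! = 2763633600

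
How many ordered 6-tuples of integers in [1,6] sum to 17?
Coefficient of x^17 in (x + x² + ... + x^6)^6. By inclusion-exclusion on dice exceeding 6: Σ_j (-1)^j C(6,j)·C(17-1-6j, 5) = C(6,0)·C(16,5) - C(6,1)·C(10,5) = 1·4368 - 6·252 = 2856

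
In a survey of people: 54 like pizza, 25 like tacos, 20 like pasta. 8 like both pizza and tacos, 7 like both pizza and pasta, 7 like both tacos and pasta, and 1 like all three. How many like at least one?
|A∪B∪C| = 54+25+20-8-7-7+1 = 78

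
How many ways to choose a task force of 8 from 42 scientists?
C(42,8) = 42!/(8!×34!) = 118030185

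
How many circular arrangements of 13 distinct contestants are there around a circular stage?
Circular: fix one position, arrange the rest. (13-1)! = 479001600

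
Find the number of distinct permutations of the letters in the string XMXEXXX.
7! / (5! × 1! × 1!) = 42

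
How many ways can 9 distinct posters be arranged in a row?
9! = 362880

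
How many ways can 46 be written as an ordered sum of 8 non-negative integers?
C(46+8-1, 8-1) = C(53, 7) = 154143080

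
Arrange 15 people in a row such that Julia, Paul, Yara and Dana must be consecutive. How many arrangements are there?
Treat the 4 as one block: (15-4+1)! × 4! = 479001600 × 24 = 11496038400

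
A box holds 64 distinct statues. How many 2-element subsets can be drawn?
C(64,2) = 64!/(2!×62!) = 2016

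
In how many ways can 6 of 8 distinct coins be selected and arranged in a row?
P(8,6) = 8!/(8-6)! = 20160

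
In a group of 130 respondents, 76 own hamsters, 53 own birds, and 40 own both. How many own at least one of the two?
|A∪B| = |A| + |B| - |A∩B| = 76 + 53 - 40 = 89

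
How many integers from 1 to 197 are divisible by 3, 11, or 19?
⌊197/3⌋+⌊197/11⌋+⌊197/19⌋ - ⌊197/33⌋-⌊197/57⌋-⌊197/209⌋ + ⌊197/627⌋ = 65+17+10 - 5-3-0 + 0 = 84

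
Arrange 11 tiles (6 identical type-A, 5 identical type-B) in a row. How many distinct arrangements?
11! / (6! × 5!) = 462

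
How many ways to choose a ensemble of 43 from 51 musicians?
C(51,43) = 51!/(43!×8!) = 636763050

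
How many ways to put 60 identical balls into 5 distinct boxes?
C(60+5-1, 5-1) = C(64, 4) = 635376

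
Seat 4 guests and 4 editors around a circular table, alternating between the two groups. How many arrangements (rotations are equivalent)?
Fix one of the guests: (4-1)! ways for the remaining guests, × 4! ways for the editors = 6 × 24 = 144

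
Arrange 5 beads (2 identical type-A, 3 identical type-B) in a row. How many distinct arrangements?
5! / (2! × 3!) = 10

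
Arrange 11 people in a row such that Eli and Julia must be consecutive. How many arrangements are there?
Treat the 2 as one block: (11-2+1)! × 2! = 3628800 × 2 = 7257600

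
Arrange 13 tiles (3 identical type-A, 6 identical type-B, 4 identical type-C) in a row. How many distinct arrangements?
13! / (3! × 6! × 4!) = 60060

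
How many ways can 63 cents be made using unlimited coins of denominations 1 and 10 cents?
Coefficient of x^63 in 1/(1-x^1) · 1/(1-x^10). Use j coins of 10 for j = 0..⌊63/10⌋ = 6, the rest in 1s: 6 + 1 = 7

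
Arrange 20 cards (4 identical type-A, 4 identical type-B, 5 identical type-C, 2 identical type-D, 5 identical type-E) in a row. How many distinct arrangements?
20! / (4! × 4! × 5! × 2! × 5!) = 146659312800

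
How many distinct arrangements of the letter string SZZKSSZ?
7! / (1! × 3! × 3!) = 140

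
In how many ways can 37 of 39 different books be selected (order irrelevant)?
C(39,37) = 39!/(37!×2!) = 741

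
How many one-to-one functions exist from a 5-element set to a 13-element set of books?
P(13,5) = 13!/(13-5)! = 154440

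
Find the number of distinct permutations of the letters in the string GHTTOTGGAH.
10! / (1! × 2! × 3! × 3! × 1!) = 50400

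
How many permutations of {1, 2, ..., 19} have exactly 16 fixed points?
Choose the 16 fixed points C(19,16) = 969, derange the rest: !3 = Σ_{j=0}^{3} (-1)^j·3!/j! = 6 - 6 + 3 - 1 = 2. Product = 969 × 2 = 1938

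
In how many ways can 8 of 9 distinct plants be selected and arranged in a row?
P(9,8) = 9!/(9-8)! = 362880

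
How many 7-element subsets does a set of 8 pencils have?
C(8,7) = 8!/(7!×1!) = 8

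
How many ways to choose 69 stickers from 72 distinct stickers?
C(72,69) = 72!/(69!×3!) = 59640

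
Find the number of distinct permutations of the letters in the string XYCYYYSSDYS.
11! / (3! × 1! × 5! × 1! × 1!) = 55440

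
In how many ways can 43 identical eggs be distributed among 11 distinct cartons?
C(43+11-1, 11-1) = C(53, 10) = 19499099620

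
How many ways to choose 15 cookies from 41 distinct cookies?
C(41,15) = 41!/(15!×26!) = 63432274896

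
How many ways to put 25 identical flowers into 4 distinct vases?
C(25+4-1, 4-1) = C(28, 3) = 3276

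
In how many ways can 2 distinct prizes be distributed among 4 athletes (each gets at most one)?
P(4,2) = 4!/(4-2)! = 12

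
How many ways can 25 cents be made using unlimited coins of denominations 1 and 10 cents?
Coefficient of x^25 in 1/(1-x^1) · 1/(1-x^10). Use j coins of 10 for j = 0..⌊25/10⌋ = 2, the rest in 1s: 2 + 1 = 3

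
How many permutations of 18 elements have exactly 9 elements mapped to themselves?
Choose the 9 fixed points C(18,9) = 48620, derange the rest: !9 = Σ_{j=0}^{9} (-1)^j·9!/j! = 362880 - 362880 + 181440 - 60480 + 15120 - 3024 + 504 - 72 + 9 - 1 = 133496. Product = 48620 × 133496 = 6490575520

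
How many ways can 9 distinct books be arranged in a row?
9! = 362880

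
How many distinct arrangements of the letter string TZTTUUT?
7! / (1! × 2! × 4!) = 105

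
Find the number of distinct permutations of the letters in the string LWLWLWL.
7! / (4! × 3!) = 35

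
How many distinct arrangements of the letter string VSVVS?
5! / (3! × 2!) = 10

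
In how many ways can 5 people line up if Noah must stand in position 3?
Fix one position: (5-1)! = 24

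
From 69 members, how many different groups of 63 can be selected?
C(69,63) = 69!/(63!×6!) = 119877472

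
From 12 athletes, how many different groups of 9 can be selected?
C(12,9) = 12!/(9!×3!) = 220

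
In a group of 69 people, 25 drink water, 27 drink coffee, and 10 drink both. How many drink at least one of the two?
|A∪B| = |A| + |B| - |A∩B| = 25 + 27 - 10 = 42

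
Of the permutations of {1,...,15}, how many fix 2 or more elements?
Exactly j fixed points: C(15,j)·!(15-j); sum over j ≥ 2 (derangement numbers via !m = (m-1)·(!(m-1) + !(m-2)): !0..!13 = 1, 0, 1, 2, 9, 44, 265, 1854, 14833, 133496, 1334961, 14684570, 176214841, 2290792932). Σ_{j=2}^{15} C(15,j)·!(15-j) = C(15,2)·!13 + C(15,3)·!12 + C(15,4)·!11 + C(15,5)·!10 + C(15,6)·!9 + C(15,7)·!8 + C(15,8)·!7 + C(15,9)·!6 + C(15,10)·!5 + C(15,11)·!4 + C(15,12)·!3 + C(15,13)·!2 + C(15,14)·!1 + C(15,15)·!0 = 105·2290792932 + 455·176214841 + 1365·14684570 + 3003·1334961 + 5005·133496 + 6435·14833 + 6435·1854 + 5005·265 + 3003·44 + 1365·9 + 455·2 + 105·1 + 15·0 + 1·1 = 345541336531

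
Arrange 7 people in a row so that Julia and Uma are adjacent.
Treat as block: (7-1)! × 2! = 720 × 2 = 1440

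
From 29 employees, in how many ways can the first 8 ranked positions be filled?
P(29,8) = 29!/(29-8)! = 173059286400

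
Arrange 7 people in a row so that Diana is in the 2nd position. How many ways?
Fix one position: (7-1)! = 720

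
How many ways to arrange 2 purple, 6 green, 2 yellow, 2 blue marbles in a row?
12! / (2! × 6! × 2! × 2!) = 83160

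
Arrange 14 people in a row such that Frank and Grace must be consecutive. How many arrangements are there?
Treat the 2 as one block: (14-2+1)! × 2! = 6227020800 × 2 = 12454041600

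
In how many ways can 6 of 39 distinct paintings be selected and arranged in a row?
P(39,6) = 39!/(39-6)! = 2349088560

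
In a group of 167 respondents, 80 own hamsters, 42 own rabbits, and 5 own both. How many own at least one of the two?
|A∪B| = |A| + |B| - |A∩B| = 80 + 42 - 5 = 117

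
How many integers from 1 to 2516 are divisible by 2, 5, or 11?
⌊2516/2⌋+⌊2516/5⌋+⌊2516/11⌋ - ⌊2516/10⌋-⌊2516/22⌋-⌊2516/55⌋ + ⌊2516/110⌋ = 1258+503+228 - 251-114-45 + 22 = 1601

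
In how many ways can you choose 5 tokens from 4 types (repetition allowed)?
C(5+4-1, 4-1) = C(8, 3) = 56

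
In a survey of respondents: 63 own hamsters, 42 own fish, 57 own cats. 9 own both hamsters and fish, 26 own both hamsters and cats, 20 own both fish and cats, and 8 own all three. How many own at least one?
|A∪B∪C| = 63+42+57-9-26-20+8 = 115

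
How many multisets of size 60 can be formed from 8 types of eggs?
C(60+8-1, 8-1) = C(67, 7) = 869648208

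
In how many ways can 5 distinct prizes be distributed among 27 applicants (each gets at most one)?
P(27,5) = 27!/(27-5)! = 9687600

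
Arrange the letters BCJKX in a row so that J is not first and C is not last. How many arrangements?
By inclusion-exclusion: 5! - 2×(5-1)! + (5-2)! = 120 - 48 + 6 = 78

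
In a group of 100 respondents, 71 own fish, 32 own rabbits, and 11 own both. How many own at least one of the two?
|A∪B| = |A| + |B| - |A∩B| = 71 + 32 - 11 = 92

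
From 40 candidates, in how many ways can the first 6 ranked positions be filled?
P(40,6) = 40!/(40-6)! = 2763633600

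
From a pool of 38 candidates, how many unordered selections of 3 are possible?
C(38,3) = 38!/(3!×35!) = 8436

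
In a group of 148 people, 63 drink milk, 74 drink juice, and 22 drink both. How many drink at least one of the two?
|A∪B| = |A| + |B| - |A∩B| = 63 + 74 - 22 = 115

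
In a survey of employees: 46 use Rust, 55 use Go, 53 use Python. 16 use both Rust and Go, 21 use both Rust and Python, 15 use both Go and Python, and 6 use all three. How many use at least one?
|A∪B∪C| = 46+55+53-16-21-15+6 = 108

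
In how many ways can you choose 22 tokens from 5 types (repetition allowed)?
C(22+5-1, 5-1) = C(26, 4) = 14950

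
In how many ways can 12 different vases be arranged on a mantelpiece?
12! = 479001600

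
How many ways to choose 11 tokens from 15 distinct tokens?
C(15,11) = 15!/(11!×4!) = 1365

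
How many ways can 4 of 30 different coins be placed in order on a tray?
P(30,4) = 30!/(30-4)! = 657720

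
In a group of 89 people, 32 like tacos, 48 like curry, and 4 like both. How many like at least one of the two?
|A∪B| = |A| + |B| - |A∩B| = 32 + 48 - 4 = 76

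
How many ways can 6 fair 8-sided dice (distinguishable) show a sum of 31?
Coefficient of x^31 in (x + x² + ... + x^8)^6. By inclusion-exclusion on dice exceeding 8: Σ_j (-1)^j C(6,j)·C(31-1-8j, 5) = C(6,0)·C(30,5) - C(6,1)·C(22,5) + C(6,2)·C(14,5) - C(6,3)·C(6,5) = 1·142506 - 6·26334 + 15·2002 - 20·6 = 14412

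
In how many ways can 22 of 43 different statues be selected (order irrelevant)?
C(43,22) = 43!/(22!×21!) = 1052049481860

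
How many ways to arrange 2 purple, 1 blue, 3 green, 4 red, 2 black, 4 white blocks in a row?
16! / (2! × 1! × 3! × 4! × 2! × 4!) = 1513512000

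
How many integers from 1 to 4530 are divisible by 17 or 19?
⌊4530/17⌋ + ⌊4530/19⌋ - ⌊4530/323⌋ = 266 + 238 - 14 = 490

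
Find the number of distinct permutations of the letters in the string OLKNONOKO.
9! / (2! × 4! × 1! × 2!) = 3780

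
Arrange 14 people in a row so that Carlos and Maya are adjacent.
Treat as block: (14-1)! × 2! = 6227020800 × 2 = 12454041600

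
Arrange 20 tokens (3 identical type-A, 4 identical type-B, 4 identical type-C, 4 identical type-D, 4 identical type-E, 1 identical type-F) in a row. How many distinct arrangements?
20! / (3! × 4! × 4! × 4! × 4! × 1!) = 1222160940000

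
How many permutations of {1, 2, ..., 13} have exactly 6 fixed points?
Choose the 6 fixed points C(13,6) = 1716, derange the rest: !7 = Σ_{j=0}^{7} (-1)^j·7!/j! = 5040 - 5040 + 2520 - 840 + 210 - 42 + 7 - 1 = 1854. Product = 1716 × 1854 = 3181464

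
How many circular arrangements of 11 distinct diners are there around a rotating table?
Circular: fix one position, arrange the rest. (11-1)! = 3628800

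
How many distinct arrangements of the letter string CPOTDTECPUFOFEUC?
16! / (1! × 2! × 3! × 2! × 2! × 2! × 2! × 2!) = 54486432000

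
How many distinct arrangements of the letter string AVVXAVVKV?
9! / (1! × 5! × 2! × 1!) = 1512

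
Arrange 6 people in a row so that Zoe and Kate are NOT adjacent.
Total - adjacent = 6! - (6-1)!×2 = 720 - 240 = 480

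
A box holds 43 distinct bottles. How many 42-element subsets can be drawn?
C(43,42) = 43!/(42!×1!) = 43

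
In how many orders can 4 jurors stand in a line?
4! = 24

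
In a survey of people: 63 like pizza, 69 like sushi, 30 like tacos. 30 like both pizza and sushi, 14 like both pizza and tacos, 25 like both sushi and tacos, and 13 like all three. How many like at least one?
|A∪B∪C| = 63+69+30-30-14-25+13 = 106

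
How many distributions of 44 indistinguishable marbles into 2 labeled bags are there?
C(44+2-1, 2-1) = C(45, 1) = 45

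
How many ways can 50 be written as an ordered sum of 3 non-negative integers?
C(50+3-1, 3-1) = C(52, 2) = 1326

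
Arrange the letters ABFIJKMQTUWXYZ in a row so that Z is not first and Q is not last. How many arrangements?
By inclusion-exclusion: 14! - 2×(14-1)! + (14-2)! = 87178291200 - 12454041600 + 479001600 = 75203251200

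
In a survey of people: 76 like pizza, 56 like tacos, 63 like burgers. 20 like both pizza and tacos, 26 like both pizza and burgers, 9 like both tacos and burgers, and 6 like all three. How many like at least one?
|A∪B∪C| = 76+56+63-20-26-9+6 = 146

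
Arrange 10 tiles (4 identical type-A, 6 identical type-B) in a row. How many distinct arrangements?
10! / (4! × 6!) = 210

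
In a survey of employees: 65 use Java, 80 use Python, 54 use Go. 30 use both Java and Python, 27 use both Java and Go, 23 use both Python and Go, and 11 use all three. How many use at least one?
|A∪B∪C| = 65+80+54-30-27-23+11 = 130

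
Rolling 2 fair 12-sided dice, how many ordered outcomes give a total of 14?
Coefficient of x^14 in (x + x² + ... + x^12)^2. By inclusion-exclusion on dice exceeding 12: Σ_j (-1)^j C(2,j)·C(14-1-12j, 1) = C(2,0)·C(13,1) - C(2,1)·C(1,1) = 1·13 - 2·1 = 11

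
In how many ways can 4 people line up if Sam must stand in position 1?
Fix one position: (4-1)! = 6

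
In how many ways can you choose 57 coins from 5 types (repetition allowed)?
C(57+5-1, 5-1) = C(61, 4) = 521855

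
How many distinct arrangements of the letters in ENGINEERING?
11! / (3! × 3! × 2! × 2! × 1!) = 277200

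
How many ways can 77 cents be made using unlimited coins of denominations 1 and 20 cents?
Coefficient of x^77 in 1/(1-x^1) · 1/(1-x^20). Use j coins of 20 for j = 0..⌊77/20⌋ = 3, the rest in 1s: 3 + 1 = 4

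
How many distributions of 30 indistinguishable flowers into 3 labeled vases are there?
C(30+3-1, 3-1) = C(32, 2) = 496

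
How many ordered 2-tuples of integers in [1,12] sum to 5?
Coefficient of x^5 in (x + x² + ... + x^12)^2. By inclusion-exclusion on dice exceeding 12: Σ_j (-1)^j C(2,j)·C(5-1-12j, 1) = C(2,0)·C(4,1) = 1·4 = 4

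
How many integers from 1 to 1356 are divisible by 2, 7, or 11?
⌊1356/2⌋+⌊1356/7⌋+⌊1356/11⌋ - ⌊1356/14⌋-⌊1356/22⌋-⌊1356/77⌋ + ⌊1356/154⌋ = 678+193+123 - 96-61-17 + 8 = 828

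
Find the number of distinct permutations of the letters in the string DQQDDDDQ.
8! / (5! × 3!) = 56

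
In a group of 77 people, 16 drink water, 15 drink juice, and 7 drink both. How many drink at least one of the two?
|A∪B| = |A| + |B| - |A∩B| = 16 + 15 - 7 = 24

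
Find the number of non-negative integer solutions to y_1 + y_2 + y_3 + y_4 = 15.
C(15+4-1, 4-1) = C(18, 3) = 816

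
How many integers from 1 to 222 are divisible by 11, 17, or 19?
⌊222/11⌋+⌊222/17⌋+⌊222/19⌋ - ⌊222/187⌋-⌊222/209⌋-⌊222/323⌋ + ⌊222/3553⌋ = 20+13+11 - 1-1-0 + 0 = 42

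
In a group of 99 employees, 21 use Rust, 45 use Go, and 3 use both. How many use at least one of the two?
|A∪B| = |A| + |B| - |A∩B| = 21 + 45 - 3 = 63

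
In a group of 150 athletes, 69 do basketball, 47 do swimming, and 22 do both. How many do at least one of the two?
|A∪B| = |A| + |B| - |A∩B| = 69 + 47 - 22 = 94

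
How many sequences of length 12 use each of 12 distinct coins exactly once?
12! = 479001600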